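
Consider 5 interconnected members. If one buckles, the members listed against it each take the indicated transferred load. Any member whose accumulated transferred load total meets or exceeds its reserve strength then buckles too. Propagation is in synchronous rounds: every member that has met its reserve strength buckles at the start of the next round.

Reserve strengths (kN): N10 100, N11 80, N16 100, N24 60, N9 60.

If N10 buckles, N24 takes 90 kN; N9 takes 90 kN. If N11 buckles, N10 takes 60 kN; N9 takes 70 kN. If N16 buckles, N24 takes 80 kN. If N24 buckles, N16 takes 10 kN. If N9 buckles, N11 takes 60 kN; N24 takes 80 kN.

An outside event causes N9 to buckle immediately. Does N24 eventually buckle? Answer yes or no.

yes

Round 1 — N9 buckles (initial).
  N11: +60 → 60 < 80
  N24: +80 → 80 ≥ 60
Round 2 — N24 buckles.
  N16: +10 → 10 < 100
No further bucklings.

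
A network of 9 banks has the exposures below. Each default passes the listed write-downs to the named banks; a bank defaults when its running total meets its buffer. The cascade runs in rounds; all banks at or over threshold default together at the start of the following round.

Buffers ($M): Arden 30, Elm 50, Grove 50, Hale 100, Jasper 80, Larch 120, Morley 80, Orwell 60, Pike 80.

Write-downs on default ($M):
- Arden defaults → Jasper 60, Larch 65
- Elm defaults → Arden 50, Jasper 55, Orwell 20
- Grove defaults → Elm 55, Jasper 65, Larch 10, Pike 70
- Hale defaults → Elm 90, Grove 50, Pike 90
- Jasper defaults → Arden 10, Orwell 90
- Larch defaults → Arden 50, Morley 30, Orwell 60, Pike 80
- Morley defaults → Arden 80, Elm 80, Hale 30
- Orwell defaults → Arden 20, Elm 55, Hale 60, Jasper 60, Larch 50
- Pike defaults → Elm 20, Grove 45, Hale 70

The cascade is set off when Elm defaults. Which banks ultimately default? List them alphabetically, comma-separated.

Arden, Elm, Jasper, Orwell

Round 1 — Elm defaults (initial).
  Arden: +50 → 50 ≥ 30
  Jasper: +55 → 55 < 80
  Orwell: +20 → 20 < 60
Round 2 — Arden defaults.
  Jasper: +60 → 115 ≥ 80
  Larch: +65 → 65 < 120
Round 3 — Jasper defaults.
  Orwell: +90 → 110 ≥ 60
Round 4 — Orwell defaults.
  Hale: +60 → 60 < 100
  Larch: +50 → 115 < 120
No further defaults.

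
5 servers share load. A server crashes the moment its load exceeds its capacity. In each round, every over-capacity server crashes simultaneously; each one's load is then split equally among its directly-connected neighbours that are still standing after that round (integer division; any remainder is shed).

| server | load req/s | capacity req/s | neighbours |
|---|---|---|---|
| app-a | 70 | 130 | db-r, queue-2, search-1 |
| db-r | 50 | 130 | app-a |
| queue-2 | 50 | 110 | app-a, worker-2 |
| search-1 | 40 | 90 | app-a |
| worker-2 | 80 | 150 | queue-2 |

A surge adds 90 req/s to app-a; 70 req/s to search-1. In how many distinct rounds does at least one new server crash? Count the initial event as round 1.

Round 1 — app-a at 160 > 130; search-1 at 110 > 90. app-a, search-1 crash.
  app-a sheds 160 req/s to db-r, queue-2: 80 each.
    db-r: 50+80 = 130 ≤ 130
    queue-2: 50+80 = 130 > 110
  search-1 sheds 110 req/s: no online neighbours, lost.
Round 2 — queue-2 crashes.
  queue-2 sheds 130 req/s to worker-2: 130 each.
    worker-2: 80+130 = 210 > 150
Round 3 — worker-2 crashes.
  worker-2 sheds 210 req/s: no online neighbours, lost.
No further crashes.

3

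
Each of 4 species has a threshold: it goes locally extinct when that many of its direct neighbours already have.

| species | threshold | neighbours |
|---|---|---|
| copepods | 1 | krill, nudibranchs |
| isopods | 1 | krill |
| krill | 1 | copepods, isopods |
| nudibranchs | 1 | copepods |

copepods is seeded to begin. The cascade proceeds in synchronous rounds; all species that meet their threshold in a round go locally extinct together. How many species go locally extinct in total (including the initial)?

Round 1 — copepods goes locally extinct (initial).
Round 2 — checking thresholds:
  krill: 1 of 2 neighbours ≥ 1, goes locally extinct.
  nudibranchs: 1 of 1 neighbours ≥ 1, goes locally extinct.
Round 3 — checking thresholds:
  isopods: 1 of 1 neighbours ≥ 1, goes locally extinct.
Round 4 — no new extinctions; cascade stops.

4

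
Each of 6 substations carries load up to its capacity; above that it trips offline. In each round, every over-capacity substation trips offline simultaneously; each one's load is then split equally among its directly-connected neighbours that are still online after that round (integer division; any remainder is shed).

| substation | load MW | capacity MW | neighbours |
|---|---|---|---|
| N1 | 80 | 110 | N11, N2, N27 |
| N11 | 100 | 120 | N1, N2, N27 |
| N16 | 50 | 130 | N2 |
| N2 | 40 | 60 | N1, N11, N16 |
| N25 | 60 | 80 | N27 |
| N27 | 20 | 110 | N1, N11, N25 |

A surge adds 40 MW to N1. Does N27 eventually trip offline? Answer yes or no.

Round 1 — N1 at 120 > 110. N1 trips offline.
  N1 sheds 120 MW to N11, N2, N27: 40 each.
    N11: 100+40 = 140 > 120
    N2: 40+40 = 80 > 60
    N27: 20+40 = 60 ≤ 110
Round 2 — N11, N2 trip offline.
  N11 sheds 140 MW to N27: 140 each.
    N27: 60+140 = 200 > 110
  N2 sheds 80 MW to N16: 80 each.
    N16: 50+80 = 130 ≤ 130
Round 3 — N27 trips offline.
  N27 sheds 200 MW to N25: 200 each.
    N25: 60+200 = 260 > 80
Round 4 — N25 trips offline.
  N25 sheds 260 MW: no online neighbours, lost.
No further trips.

yes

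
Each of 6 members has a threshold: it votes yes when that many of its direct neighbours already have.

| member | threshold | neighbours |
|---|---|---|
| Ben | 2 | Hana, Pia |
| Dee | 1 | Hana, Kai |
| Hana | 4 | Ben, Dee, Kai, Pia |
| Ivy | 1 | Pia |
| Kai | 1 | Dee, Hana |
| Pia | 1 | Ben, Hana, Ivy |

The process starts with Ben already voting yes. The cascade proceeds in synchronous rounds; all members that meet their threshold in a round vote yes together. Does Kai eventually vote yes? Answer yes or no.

no

Round 1 — Ben votes yes (initial).
Round 2 — checking thresholds:
  Hana: 1 of 4 neighbours < 4, below threshold.
  Pia: 1 of 3 neighbours ≥ 1, votes yes.
Round 3 — checking thresholds:
  Hana: 2 of 4 neighbours < 4, below threshold.
  Ivy: 1 of 1 neighbours ≥ 1, votes yes.
Round 4 — no new yes votes; cascade stops.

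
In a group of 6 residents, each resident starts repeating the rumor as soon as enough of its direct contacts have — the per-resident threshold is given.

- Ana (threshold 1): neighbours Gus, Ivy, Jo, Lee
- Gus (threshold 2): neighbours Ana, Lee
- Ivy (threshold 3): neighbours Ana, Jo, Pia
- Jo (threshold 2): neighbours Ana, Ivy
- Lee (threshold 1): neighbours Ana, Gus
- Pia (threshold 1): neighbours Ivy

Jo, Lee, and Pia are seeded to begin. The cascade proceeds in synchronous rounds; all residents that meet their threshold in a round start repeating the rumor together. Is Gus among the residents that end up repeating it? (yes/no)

Round 1 — Jo, Lee, Pia start repeating the rumor (initial).
Round 2 — checking thresholds:
  Ana: 2 of 4 neighbours ≥ 1, starts repeating the rumor.
  Gus: 1 of 2 neighbours < 2, not yet.
  Ivy: 2 of 3 neighbours < 3, not yet.
Round 3 — checking thresholds:
  Gus: 2 of 2 neighbours ≥ 2, starts repeating the rumor.
  Ivy: 3 of 3 neighbours ≥ 3, starts repeating the rumor.
Round 4 — no new spreads; cascade stops.

yes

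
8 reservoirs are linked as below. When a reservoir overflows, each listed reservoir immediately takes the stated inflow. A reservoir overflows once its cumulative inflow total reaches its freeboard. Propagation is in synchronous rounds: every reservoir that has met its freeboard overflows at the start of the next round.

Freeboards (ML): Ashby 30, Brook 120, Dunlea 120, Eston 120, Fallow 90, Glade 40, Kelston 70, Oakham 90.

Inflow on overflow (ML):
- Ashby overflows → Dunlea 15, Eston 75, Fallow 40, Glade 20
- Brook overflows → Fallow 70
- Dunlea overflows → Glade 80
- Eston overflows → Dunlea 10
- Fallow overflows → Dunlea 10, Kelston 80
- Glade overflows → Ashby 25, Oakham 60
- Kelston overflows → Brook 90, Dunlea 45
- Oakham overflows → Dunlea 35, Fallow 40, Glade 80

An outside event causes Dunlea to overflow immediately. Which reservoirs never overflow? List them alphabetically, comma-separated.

Ashby, Brook, Eston, Fallow, Kelston, Oakham

Round 1 — Dunlea overflows (initial).
  Glade: +80 → 80 ≥ 40
Round 2 — Glade overflows.
  Ashby: +25 → 25 < 30
  Oakham: +60 → 60 < 90
No further overflows.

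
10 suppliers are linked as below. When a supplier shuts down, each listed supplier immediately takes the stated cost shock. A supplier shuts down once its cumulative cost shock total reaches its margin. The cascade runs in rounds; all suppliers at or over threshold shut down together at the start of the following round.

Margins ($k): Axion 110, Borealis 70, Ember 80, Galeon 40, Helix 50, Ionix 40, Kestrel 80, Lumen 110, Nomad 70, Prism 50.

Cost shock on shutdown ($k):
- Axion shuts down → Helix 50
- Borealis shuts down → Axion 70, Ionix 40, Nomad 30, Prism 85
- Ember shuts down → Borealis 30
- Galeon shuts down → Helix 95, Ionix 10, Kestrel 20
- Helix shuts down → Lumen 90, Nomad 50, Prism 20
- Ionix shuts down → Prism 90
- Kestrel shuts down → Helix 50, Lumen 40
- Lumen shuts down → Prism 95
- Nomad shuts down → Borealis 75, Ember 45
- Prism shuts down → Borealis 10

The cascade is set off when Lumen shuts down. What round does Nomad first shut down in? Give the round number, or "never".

never

Round 1 — Lumen shuts down (initial).
  Prism: +95 → 95 ≥ 50
Round 2 — Prism shuts down.
  Borealis: +10 → 10 < 70
No further shutdowns.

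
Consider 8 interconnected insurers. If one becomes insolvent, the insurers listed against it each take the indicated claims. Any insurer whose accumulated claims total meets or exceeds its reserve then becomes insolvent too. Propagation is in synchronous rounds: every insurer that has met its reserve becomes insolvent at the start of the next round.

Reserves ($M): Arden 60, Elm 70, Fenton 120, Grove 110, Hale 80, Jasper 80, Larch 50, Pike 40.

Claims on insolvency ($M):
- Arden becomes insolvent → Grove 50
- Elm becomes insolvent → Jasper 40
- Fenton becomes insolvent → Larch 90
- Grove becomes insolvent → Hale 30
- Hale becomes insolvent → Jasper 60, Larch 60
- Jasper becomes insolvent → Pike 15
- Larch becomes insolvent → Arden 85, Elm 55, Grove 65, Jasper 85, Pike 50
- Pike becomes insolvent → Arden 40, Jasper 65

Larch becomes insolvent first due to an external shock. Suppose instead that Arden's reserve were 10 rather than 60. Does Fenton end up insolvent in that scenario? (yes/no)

no

With Arden's reserve at 10:
Round 1 — Larch becomes insolvent (initial).
  Arden: +85 → 85 ≥ 10
  Elm: +55 → 55 < 70
  Grove: +65 → 65 < 110
  Jasper: +85 → 85 ≥ 80
  Pike: +50 → 50 ≥ 40
Round 2 — Arden, Jasper, Pike become insolvent.
  Grove: +50 → 115 ≥ 110
Round 3 — Grove becomes insolvent.
  Hale: +30 → 30 < 80
No further insolvencies.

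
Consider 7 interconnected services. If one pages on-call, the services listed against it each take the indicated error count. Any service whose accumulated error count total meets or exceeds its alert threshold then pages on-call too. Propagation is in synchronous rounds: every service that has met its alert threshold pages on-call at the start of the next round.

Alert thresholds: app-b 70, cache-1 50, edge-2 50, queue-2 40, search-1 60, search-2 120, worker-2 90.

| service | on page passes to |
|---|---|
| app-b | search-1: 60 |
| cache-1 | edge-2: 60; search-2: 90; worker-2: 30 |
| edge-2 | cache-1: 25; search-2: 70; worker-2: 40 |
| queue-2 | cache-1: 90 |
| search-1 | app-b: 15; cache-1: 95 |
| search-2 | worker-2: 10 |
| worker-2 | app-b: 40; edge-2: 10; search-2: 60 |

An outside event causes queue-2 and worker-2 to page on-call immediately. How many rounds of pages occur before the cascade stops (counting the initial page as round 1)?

3

Round 1 — queue-2, worker-2 page on-call (initial).
  app-b: +40 → 40 < 70
  cache-1: +90 → 90 ≥ 50
  edge-2: +10 → 10 < 50
  search-2: +60 → 60 < 120
Round 2 — cache-1 pages on-call.
  edge-2: +60 → 70 ≥ 50
  search-2: +90 → 150 ≥ 120
Round 3 — edge-2, search-2 page on-call.
No further pages.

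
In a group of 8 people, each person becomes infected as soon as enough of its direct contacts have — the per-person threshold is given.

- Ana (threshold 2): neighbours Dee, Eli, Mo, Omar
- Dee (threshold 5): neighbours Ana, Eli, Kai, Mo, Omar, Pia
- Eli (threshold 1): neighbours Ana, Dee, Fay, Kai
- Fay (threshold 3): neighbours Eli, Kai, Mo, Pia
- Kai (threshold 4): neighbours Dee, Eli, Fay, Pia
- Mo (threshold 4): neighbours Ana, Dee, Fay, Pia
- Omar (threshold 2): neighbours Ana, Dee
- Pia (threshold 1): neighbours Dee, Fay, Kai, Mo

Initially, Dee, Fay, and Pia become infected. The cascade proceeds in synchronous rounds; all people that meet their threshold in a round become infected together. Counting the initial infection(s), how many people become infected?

8

Round 1 — Dee, Fay, Pia become infected (initial).
Round 2 — checking thresholds:
  Ana: 1 of 4 neighbours < 2, below threshold.
  Eli: 2 of 4 neighbours ≥ 1, becomes infected.
  Kai: 3 of 4 neighbours < 4, below threshold.
  Mo: 3 of 4 neighbours < 4, below threshold.
  Omar: 1 of 2 neighbours < 2, below threshold.
Round 3 — checking thresholds:
  Ana: 2 of 4 neighbours ≥ 2, becomes infected.
  Kai: 4 of 4 neighbours ≥ 4, becomes infected.
  Mo: 3 of 4 neighbours < 4, below threshold.
  Omar: 1 of 2 neighbours < 2, below threshold.
Round 4 — checking thresholds:
  Mo: 4 of 4 neighbours ≥ 4, becomes infected.
  Omar: 2 of 2 neighbours ≥ 2, becomes infected.
Round 5 — no new infections; cascade stops.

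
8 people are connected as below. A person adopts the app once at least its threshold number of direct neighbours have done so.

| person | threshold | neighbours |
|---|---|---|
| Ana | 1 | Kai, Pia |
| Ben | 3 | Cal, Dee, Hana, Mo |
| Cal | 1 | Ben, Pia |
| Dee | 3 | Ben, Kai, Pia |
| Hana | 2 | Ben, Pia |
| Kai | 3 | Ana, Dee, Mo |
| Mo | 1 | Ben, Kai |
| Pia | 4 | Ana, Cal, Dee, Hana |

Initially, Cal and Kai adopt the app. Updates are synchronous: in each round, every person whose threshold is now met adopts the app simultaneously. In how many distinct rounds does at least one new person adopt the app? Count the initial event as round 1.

2

Round 1 — Cal, Kai adopt the app (initial).
Round 2 — checking thresholds:
  Ana: 1 of 2 neighbours ≥ 1, adopts the app.
  Ben: 1 of 4 neighbours < 3, below threshold.
  Dee: 1 of 3 neighbours < 3, below threshold.
  Mo: 1 of 2 neighbours ≥ 1, adopts the app.
  Pia: 1 of 4 neighbours < 4, below threshold.
Round 3 — no new adoptions; cascade stops.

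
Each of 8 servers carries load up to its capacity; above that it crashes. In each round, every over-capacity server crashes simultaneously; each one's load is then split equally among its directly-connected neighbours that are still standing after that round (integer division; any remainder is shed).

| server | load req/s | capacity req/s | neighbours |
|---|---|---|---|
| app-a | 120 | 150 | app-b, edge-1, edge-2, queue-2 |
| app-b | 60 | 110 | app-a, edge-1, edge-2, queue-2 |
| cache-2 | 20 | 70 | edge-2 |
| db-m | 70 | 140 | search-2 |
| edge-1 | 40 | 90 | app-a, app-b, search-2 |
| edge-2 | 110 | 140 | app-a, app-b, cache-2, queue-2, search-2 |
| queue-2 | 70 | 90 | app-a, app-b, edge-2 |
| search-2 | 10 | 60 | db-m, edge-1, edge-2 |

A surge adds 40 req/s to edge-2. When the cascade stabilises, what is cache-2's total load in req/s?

50

Round 1 — edge-2 at 150 > 140. edge-2 crashes.
  edge-2 sheds 150 req/s to app-a, app-b, cache-2, queue-2, search-2: 30 each.
    app-a: 120+30 = 150 ≤ 150
    app-b: 60+30 = 90 ≤ 110
    cache-2: 20+30 = 50 ≤ 70
    queue-2: 70+30 = 100 > 90
    search-2: 10+30 = 40 ≤ 60
Round 2 — queue-2 crashes.
  queue-2 sheds 100 req/s to app-a, app-b: 50 each.
    app-a: 150+50 = 200 > 150
    app-b: 90+50 = 140 > 110
Round 3 — app-a, app-b crash.
  app-a sheds 200 req/s to edge-1: 200 each.
    edge-1: 40+200 = 240 > 90
  app-b sheds 140 req/s to edge-1: 140 each.
    edge-1: 240+140 = 380 > 90
Round 4 — edge-1 crashes.
  edge-1 sheds 380 req/s to search-2: 380 each.
    search-2: 40+380 = 420 > 60
Round 5 — search-2 crashes.
  search-2 sheds 420 req/s to db-m: 420 each.
    db-m: 70+420 = 490 > 140
Round 6 — db-m crashes.
  db-m sheds 490 req/s: no online neighbours, lost.
No further crashes.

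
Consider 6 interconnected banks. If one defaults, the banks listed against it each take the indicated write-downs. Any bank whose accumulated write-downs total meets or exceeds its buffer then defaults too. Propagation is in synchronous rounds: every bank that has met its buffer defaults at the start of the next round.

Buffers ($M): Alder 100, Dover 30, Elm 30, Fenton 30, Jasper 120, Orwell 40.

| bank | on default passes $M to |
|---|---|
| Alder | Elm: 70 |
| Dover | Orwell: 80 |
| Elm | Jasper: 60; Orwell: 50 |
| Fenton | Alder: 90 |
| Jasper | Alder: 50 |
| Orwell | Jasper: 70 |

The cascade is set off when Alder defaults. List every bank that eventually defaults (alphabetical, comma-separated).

Alder, Elm, Jasper, Orwell

Round 1 — Alder defaults (initial).
  Elm: +70 → 70 ≥ 30
Round 2 — Elm defaults.
  Jasper: +60 → 60 < 120
  Orwell: +50 → 50 ≥ 40
Round 3 — Orwell defaults.
  Jasper: +70 → 130 ≥ 120
Round 4 — Jasper defaults.
No further defaults.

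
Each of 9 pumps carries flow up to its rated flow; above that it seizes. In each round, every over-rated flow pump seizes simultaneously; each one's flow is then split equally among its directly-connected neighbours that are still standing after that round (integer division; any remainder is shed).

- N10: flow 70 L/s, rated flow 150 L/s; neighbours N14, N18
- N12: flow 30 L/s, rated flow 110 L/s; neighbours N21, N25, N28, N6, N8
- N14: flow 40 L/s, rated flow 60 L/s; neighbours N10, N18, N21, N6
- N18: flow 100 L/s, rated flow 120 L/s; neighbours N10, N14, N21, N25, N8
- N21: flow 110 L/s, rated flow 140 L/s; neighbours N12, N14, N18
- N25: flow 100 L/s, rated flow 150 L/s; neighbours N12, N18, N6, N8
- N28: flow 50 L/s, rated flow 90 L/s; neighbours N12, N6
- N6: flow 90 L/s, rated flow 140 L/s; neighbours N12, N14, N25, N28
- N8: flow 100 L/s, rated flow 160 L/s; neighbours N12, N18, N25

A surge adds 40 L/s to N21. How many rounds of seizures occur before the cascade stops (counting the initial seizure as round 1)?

Round 1 — N21 at 150 > 140. N21 seizes.
  N21 sheds 150 L/s to N12, N14, N18: 50 each.
    N12: 30+50 = 80 ≤ 110
    N14: 40+50 = 90 > 60
    N18: 100+50 = 150 > 120
Round 2 — N14, N18 seize.
  N14 sheds 90 L/s to N10, N6: 45 each.
    N10: 70+45 = 115 ≤ 150
    N6: 90+45 = 135 ≤ 140
  N18 sheds 150 L/s to N10, N25, N8: 50 each.
    N10: 115+50 = 165 > 150
    N25: 100+50 = 150 ≤ 150
    N8: 100+50 = 150 ≤ 160
Round 3 — N10 seizes.
  N10 sheds 165 L/s: no online neighbours, lost.
No further seizures.

3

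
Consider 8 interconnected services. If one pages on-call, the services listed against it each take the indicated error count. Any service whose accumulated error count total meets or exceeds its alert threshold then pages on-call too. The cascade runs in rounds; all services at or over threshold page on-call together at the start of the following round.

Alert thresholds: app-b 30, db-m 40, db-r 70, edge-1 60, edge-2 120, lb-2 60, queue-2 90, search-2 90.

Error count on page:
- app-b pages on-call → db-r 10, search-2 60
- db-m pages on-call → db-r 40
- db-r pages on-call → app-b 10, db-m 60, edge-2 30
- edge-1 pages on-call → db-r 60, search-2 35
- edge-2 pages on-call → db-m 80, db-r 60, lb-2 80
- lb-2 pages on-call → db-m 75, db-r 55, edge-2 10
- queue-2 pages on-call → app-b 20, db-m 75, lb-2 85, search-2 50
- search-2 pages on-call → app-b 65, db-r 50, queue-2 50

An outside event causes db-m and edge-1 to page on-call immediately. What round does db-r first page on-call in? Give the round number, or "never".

Round 1 — db-m, edge-1 page on-call (initial).
  db-r: +40+60 → 100 ≥ 70
  search-2: +35 → 35 < 90
Round 2 — db-r pages on-call.
  app-b: +10 → 10 < 30
  edge-2: +30 → 30 < 120
No further pages.

2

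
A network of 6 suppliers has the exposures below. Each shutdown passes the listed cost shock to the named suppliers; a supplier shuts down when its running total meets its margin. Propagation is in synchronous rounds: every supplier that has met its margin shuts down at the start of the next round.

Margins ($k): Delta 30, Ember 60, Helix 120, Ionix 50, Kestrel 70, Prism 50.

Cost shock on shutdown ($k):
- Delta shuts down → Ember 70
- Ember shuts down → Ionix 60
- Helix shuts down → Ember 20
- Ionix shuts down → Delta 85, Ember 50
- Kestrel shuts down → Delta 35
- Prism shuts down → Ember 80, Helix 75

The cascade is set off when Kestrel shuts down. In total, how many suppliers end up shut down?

4

Round 1 — Kestrel shuts down (initial).
  Delta: +35 → 35 ≥ 30
Round 2 — Delta shuts down.
  Ember: +70 → 70 ≥ 60
Round 3 — Ember shuts down.
  Ionix: +60 → 60 ≥ 50
Round 4 — Ionix shuts down.
No further shutdowns.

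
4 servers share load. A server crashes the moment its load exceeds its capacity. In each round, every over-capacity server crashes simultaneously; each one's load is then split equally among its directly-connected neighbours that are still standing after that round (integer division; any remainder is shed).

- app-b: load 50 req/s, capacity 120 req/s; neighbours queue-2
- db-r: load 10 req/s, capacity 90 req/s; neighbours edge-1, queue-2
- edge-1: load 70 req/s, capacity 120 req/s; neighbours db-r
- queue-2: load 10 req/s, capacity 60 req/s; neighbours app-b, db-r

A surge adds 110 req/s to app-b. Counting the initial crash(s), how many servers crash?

Round 1 — app-b at 160 > 120. app-b crashes.
  app-b sheds 160 req/s to queue-2: 160 each.
    queue-2: 10+160 = 170 > 60
Round 2 — queue-2 crashes.
  queue-2 sheds 170 req/s to db-r: 170 each.
    db-r: 10+170 = 180 > 90
Round 3 — db-r crashes.
  db-r sheds 180 req/s to edge-1: 180 each.
    edge-1: 70+180 = 250 > 120
Round 4 — edge-1 crashes.
  edge-1 sheds 250 req/s: no online neighbours, lost.
No further crashes.

4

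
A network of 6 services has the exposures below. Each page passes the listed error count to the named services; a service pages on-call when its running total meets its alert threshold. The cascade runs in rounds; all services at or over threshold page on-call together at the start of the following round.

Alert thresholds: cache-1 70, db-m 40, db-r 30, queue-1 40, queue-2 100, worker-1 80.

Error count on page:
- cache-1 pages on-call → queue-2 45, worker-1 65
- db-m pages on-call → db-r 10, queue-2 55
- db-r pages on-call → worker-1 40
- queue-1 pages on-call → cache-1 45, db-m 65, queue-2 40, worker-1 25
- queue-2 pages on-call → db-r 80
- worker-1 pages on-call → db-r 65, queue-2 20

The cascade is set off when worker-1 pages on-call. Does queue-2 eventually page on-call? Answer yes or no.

no

Round 1 — worker-1 pages on-call (initial).
  db-r: +65 → 65 ≥ 30
  queue-2: +20 → 20 < 100
Round 2 — db-r pages on-call.
No further pages.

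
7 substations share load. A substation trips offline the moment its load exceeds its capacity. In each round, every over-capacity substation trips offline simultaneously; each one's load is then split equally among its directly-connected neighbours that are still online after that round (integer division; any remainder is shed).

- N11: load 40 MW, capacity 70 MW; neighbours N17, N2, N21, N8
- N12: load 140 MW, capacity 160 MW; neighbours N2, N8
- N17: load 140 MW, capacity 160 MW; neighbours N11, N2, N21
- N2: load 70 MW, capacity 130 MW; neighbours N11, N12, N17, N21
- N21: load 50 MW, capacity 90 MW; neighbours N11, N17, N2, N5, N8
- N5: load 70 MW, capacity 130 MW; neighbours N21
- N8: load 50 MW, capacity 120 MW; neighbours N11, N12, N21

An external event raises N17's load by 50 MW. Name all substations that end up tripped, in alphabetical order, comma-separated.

Round 1 — N17 at 190 > 160. N17 trips offline.
  N17 sheds 190 MW to N11, N2, N21: 63 each (1 lost).
    N11: 40+63 = 103 > 70
    N2: 70+63 = 133 > 130
    N21: 50+63 = 113 > 90
Round 2 — N11, N2, N21 trip offline.
  N11 sheds 103 MW to N8: 103 each.
    N8: 50+103 = 153 > 120
  N2 sheds 133 MW to N12: 133 each.
    N12: 140+133 = 273 > 160
  N21 sheds 113 MW to N5, N8: 56 each (1 lost).
    N5: 70+56 = 126 ≤ 130
    N8: 153+56 = 209 > 120
Round 3 — N12, N8 trip offline.
  N12 sheds 273 MW: no online neighbours, lost.
  N8 sheds 209 MW: no online neighbours, lost.
No further trips.

N11, N12, N17, N2, N21, N8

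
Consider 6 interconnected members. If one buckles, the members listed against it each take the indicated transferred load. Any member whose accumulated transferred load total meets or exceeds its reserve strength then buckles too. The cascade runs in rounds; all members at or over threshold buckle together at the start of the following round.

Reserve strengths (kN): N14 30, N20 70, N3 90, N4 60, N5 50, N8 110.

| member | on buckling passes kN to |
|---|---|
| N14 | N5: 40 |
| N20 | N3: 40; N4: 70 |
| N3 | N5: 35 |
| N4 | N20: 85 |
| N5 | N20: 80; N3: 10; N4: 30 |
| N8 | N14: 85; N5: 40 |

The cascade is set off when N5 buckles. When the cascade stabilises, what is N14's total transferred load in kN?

0

Round 1 — N5 buckles (initial).
  N20: +80 → 80 ≥ 70
  N3: +10 → 10 < 90
  N4: +30 → 30 < 60
Round 2 — N20 buckles.
  N3: +40 → 50 < 90
  N4: +70 → 100 ≥ 60
Round 3 — N4 buckles.
No further bucklings.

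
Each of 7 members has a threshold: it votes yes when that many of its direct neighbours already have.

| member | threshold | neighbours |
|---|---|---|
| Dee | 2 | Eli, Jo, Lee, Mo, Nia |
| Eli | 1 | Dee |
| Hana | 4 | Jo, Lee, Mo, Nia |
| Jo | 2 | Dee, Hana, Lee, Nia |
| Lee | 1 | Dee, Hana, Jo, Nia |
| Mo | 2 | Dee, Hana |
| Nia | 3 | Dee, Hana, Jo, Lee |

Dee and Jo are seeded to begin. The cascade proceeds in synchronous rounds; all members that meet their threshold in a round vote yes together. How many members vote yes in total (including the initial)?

5

Round 1 — Dee, Jo vote yes (initial).
Round 2 — checking thresholds:
  Eli: 1 of 1 neighbours ≥ 1, votes yes.
  Hana: 1 of 4 neighbours < 4, not yet.
  Lee: 2 of 4 neighbours ≥ 1, votes yes.
  Mo: 1 of 2 neighbours < 2, not yet.
  Nia: 2 of 4 neighbours < 3, not yet.
Round 3 — checking thresholds:
  Hana: 2 of 4 neighbours < 4, not yet.
  Mo: 1 of 2 neighbours < 2, not yet.
  Nia: 3 of 4 neighbours ≥ 3, votes yes.
Round 4 — no new yes votes; cascade stops.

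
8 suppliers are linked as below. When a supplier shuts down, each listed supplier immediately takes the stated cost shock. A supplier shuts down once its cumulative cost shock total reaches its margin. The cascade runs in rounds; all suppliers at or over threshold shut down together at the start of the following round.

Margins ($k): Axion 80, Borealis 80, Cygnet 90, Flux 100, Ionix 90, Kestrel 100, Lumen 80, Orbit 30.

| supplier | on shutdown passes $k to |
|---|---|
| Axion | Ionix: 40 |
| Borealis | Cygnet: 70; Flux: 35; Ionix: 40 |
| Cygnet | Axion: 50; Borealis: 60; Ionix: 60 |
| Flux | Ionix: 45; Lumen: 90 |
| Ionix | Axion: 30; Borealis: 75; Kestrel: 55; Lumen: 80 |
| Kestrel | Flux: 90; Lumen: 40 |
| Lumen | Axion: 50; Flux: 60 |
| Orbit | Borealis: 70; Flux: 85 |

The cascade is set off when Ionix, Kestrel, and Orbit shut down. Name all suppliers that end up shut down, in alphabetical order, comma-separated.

Round 1 — Ionix, Kestrel, Orbit shut down (initial).
  Axion: +30 → 30 < 80
  Borealis: +75+70 → 145 ≥ 80
  Flux: +90+85 → 175 ≥ 100
  Lumen: +80+40 → 120 ≥ 80
Round 2 — Borealis, Flux, Lumen shut down.
  Axion: +50 → 80 ≥ 80
  Cygnet: +70 → 70 < 90
Round 3 — Axion shuts down.
No further shutdowns.

Axion, Borealis, Flux, Ionix, Kestrel, Lumen, Orbit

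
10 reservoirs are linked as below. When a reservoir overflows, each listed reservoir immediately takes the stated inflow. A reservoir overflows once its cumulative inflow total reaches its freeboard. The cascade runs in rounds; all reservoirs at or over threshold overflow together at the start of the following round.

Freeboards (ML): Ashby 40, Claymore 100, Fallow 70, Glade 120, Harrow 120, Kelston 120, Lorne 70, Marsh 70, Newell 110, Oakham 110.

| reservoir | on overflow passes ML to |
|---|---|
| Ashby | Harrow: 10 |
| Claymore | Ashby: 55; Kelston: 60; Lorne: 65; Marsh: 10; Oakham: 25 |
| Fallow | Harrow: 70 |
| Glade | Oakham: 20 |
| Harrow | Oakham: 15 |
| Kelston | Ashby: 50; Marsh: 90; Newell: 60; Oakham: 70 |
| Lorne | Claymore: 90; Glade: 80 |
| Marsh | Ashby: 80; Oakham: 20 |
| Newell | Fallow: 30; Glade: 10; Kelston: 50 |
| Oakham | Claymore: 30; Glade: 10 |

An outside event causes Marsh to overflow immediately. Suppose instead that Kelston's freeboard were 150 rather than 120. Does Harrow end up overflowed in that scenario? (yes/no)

With Kelston's freeboard at 150:
Round 1 — Marsh overflows (initial).
  Ashby: +80 → 80 ≥ 40
  Oakham: +20 → 20 < 110
Round 2 — Ashby overflows.
  Harrow: +10 → 10 < 120
No further overflows.

no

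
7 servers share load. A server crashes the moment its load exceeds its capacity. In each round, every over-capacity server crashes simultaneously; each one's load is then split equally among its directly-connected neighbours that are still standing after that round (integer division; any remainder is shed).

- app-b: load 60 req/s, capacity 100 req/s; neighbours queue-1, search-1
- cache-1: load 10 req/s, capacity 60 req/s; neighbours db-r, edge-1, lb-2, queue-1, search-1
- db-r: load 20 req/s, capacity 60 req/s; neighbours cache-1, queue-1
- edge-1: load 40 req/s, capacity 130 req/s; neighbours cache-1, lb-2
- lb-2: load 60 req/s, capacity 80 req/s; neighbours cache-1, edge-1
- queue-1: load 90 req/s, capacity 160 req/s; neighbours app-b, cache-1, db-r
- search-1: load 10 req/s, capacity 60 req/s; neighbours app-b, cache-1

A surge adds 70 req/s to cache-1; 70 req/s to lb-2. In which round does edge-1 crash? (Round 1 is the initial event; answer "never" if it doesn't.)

Round 1 — cache-1 at 80 > 60; lb-2 at 130 > 80. cache-1, lb-2 crash.
  cache-1 sheds 80 req/s to db-r, edge-1, queue-1, search-1: 20 each.
    db-r: 20+20 = 40 ≤ 60
    edge-1: 40+20 = 60 ≤ 130
    queue-1: 90+20 = 110 ≤ 160
    search-1: 10+20 = 30 ≤ 60
  lb-2 sheds 130 req/s to edge-1: 130 each.
    edge-1: 60+130 = 190 > 130
Round 2 — edge-1 crashes.
  edge-1 sheds 190 req/s: no online neighbours, lost.
No further crashes.

2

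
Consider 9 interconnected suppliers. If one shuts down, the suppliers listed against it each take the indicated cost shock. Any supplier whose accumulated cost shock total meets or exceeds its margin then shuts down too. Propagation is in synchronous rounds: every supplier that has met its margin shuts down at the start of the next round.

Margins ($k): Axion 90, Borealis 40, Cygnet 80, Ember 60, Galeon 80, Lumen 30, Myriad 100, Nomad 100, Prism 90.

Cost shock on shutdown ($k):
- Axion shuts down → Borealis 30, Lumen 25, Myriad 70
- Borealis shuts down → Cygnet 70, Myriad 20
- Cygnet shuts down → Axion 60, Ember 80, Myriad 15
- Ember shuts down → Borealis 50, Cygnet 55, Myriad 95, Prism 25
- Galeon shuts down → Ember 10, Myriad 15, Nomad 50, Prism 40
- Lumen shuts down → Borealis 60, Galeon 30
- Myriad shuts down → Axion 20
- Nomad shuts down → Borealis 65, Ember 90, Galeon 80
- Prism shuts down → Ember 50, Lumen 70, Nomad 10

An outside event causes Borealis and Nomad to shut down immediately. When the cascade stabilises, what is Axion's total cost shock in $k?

80

Round 1 — Borealis, Nomad shut down (initial).
  Cygnet: +70 → 70 < 80
  Ember: +90 → 90 ≥ 60
  Galeon: +80 → 80 ≥ 80
  Myriad: +20 → 20 < 100
Round 2 — Ember, Galeon shut down.
  Cygnet: +55 → 125 ≥ 80
  Myriad: +95+15 → 130 ≥ 100
  Prism: +25+40 → 65 < 90
Round 3 — Cygnet, Myriad shut down.
  Axion: +60+20 → 80 < 90
No further shutdowns.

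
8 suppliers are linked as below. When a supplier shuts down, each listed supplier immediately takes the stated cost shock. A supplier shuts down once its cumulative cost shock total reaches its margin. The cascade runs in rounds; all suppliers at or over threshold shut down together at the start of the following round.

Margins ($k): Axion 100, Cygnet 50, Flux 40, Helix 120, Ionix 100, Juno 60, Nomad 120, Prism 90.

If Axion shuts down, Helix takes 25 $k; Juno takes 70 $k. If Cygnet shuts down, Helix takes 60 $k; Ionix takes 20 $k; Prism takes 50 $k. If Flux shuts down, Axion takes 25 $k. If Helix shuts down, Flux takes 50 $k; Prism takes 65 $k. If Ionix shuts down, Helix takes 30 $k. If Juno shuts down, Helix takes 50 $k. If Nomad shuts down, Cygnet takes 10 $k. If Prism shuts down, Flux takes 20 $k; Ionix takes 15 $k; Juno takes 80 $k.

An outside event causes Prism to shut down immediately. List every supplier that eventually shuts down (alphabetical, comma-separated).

Round 1 — Prism shuts down (initial).
  Flux: +20 → 20 < 40
  Ionix: +15 → 15 < 100
  Juno: +80 → 80 ≥ 60
Round 2 — Juno shuts down.
  Helix: +50 → 50 < 120
No further shutdowns.

Juno, Prism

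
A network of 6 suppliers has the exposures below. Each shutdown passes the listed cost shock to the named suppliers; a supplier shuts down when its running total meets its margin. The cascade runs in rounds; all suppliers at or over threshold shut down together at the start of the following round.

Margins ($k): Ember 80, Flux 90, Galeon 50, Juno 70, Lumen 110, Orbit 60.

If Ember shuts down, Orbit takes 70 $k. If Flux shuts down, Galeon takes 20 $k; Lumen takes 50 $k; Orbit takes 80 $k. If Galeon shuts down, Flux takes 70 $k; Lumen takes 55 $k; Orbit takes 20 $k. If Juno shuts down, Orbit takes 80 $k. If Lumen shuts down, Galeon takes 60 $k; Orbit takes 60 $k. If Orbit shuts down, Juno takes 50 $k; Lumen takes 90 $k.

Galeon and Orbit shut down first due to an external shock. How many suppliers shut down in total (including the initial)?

3

Round 1 — Galeon, Orbit shut down (initial).
  Flux: +70 → 70 < 90
  Juno: +50 → 50 < 70
  Lumen: +55+90 → 145 ≥ 110
Round 2 — Lumen shuts down.
No further shutdowns.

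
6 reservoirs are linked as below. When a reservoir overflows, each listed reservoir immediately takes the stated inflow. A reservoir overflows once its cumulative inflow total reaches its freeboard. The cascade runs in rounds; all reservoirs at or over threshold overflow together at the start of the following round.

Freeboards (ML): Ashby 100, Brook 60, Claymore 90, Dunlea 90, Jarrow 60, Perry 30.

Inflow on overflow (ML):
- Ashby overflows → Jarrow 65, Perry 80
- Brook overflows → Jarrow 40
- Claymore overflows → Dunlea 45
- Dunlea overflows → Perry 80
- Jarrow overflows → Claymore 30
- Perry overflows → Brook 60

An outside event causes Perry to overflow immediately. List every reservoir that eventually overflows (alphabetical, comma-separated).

Brook, Perry

Round 1 — Perry overflows (initial).
  Brook: +60 → 60 ≥ 60
Round 2 — Brook overflows.
  Jarrow: +40 → 40 < 60
No further overflows.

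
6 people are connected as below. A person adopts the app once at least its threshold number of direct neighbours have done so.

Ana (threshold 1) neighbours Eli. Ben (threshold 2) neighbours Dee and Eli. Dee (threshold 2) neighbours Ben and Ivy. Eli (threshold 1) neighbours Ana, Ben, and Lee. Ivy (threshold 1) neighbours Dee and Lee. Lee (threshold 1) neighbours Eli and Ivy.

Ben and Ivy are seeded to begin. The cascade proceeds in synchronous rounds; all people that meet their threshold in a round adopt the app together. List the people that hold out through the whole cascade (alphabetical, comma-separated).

Round 1 — Ben, Ivy adopt the app (initial).
Round 2 — checking thresholds:
  Dee: 2 of 2 neighbours ≥ 2, adopts the app.
  Eli: 1 of 3 neighbours ≥ 1, adopts the app.
  Lee: 1 of 2 neighbours ≥ 1, adopts the app.
Round 3 — checking thresholds:
  Ana: 1 of 1 neighbours ≥ 1, adopts the app.
Round 4 — no new adoptions; cascade stops.

none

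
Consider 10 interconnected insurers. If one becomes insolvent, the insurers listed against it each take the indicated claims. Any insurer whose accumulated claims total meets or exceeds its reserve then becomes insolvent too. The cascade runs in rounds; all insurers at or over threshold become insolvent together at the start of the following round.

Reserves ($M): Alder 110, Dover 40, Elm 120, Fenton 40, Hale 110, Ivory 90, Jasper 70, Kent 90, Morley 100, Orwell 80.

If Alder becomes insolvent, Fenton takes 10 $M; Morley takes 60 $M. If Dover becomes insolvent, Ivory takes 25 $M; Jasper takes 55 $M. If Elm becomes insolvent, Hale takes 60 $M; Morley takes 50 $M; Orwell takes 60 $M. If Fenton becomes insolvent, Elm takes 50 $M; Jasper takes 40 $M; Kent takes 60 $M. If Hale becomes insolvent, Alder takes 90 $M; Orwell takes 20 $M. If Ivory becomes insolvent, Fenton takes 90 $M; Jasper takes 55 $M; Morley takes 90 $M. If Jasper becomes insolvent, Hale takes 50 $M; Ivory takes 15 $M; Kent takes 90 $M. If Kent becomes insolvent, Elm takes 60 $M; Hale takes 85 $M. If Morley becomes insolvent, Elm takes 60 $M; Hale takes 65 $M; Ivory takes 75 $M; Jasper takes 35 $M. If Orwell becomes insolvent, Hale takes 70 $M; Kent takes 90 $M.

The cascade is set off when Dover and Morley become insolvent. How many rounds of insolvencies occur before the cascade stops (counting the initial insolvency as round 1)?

Round 1 — Dover, Morley become insolvent (initial).
  Elm: +60 → 60 < 120
  Hale: +65 → 65 < 110
  Ivory: +25+75 → 100 ≥ 90
  Jasper: +55+35 → 90 ≥ 70
Round 2 — Ivory, Jasper become insolvent.
  Fenton: +90 → 90 ≥ 40
  Hale: +50 → 115 ≥ 110
  Kent: +90 → 90 ≥ 90
Round 3 — Fenton, Hale, Kent become insolvent.
  Alder: +90 → 90 < 110
  Elm: +50+60 → 170 ≥ 120
  Orwell: +20 → 20 < 80
Round 4 — Elm becomes insolvent.
  Orwell: +60 → 80 ≥ 80
Round 5 — Orwell becomes insolvent.
No further insolvencies.

5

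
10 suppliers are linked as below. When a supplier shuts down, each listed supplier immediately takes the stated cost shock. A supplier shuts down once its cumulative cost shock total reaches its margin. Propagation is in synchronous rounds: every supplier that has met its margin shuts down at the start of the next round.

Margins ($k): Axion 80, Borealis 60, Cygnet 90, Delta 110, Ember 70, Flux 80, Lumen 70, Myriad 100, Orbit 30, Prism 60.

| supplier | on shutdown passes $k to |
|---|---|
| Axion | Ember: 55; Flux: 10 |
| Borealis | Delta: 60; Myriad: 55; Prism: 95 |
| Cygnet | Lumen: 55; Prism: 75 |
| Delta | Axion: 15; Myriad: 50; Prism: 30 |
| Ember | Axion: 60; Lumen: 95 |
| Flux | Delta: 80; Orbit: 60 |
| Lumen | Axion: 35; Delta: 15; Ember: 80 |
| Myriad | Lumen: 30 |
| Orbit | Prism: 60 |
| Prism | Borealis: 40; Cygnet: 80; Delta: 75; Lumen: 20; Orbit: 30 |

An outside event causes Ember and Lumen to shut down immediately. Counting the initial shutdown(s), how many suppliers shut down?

Round 1 — Ember, Lumen shut down (initial).
  Axion: +60+35 → 95 ≥ 80
  Delta: +15 → 15 < 110
Round 2 — Axion shuts down.
  Flux: +10 → 10 < 80
No further shutdowns.

3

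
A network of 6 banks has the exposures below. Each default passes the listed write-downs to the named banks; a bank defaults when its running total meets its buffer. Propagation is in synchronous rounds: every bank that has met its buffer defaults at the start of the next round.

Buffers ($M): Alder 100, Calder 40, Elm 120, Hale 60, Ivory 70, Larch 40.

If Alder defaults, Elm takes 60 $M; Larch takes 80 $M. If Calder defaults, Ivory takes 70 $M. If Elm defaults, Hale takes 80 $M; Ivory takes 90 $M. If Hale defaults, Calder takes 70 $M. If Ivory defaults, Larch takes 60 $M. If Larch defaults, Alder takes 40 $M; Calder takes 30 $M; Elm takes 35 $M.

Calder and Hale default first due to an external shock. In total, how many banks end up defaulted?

Round 1 — Calder, Hale default (initial).
  Ivory: +70 → 70 ≥ 70
Round 2 — Ivory defaults.
  Larch: +60 → 60 ≥ 40
Round 3 — Larch defaults.
  Alder: +40 → 40 < 100
  Elm: +35 → 35 < 120
No further defaults.

4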